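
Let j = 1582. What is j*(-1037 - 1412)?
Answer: -3874318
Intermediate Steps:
j*(-1037 - 1412) = 1582*(-1037 - 1412) = 1582*(-2449) = -3874318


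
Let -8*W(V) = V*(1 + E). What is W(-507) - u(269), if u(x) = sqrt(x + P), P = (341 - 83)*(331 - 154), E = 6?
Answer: 3549/8 - sqrt(45935) ≈ 229.30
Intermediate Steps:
P = 45666 (P = 258*177 = 45666)
W(V) = -7*V/8 (W(V) = -V*(1 + 6)/8 = -V*7/8 = -7*V/8)
u(x) = sqrt(45666 + x) (u(x) = sqrt(x + 45666) = sqrt(45666 + x))
W(-507) - u(269) = -7/8*(-507) - sqrt(45666 + 269) = 3549/8 - sqrt(45935)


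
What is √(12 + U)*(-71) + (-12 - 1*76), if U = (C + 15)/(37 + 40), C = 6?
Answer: -88 - 213*√165/11 ≈ -336.73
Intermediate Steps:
U = 3/11 (U = (6 + 15)/(37 + 40) = 21/77 = 21*(1/77) = 3/11 ≈ 0.27273)
√(12 + U)*(-71) + (-12 - 1*76) = √(12 + 3/11)*(-71) + (-12 - 1*76) = √(135/11)*(-71) + (-12 - 76) = (3*√165/11)*(-71) - 88 = -213*√165/11 - 88 = -88 - 213*√165/11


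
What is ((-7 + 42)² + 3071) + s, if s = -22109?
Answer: -17813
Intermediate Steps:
((-7 + 42)² + 3071) + s = ((-7 + 42)² + 3071) - 22109 = (35² + 3071) - 22109 = (1225 + 3071) - 22109 = 4296 - 22109 = -17813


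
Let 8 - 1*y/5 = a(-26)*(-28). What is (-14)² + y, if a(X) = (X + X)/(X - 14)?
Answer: 418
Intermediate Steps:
a(X) = 2*X/(-14 + X) (a(X) = (2*X)/(-14 + X) = 2*X/(-14 + X))
y = 222 (y = 40 - 5*2*(-26)/(-14 - 26)*(-28) = 40 - 5*2*(-26)/(-40)*(-28) = 40 - 5*2*(-26)*(-1/40)*(-28) = 40 - 13*(-28)/2 = 40 - 5*(-182/5) = 40 + 182 = 222)
(-14)² + y = (-14)² + 222 = 196 + 222 = 418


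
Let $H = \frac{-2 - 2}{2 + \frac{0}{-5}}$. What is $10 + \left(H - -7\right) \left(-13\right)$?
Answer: $-55$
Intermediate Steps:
$H = -2$ ($H = - \frac{4}{2 + 0 \left(- \frac{1}{5}\right)} = - \frac{4}{2 + 0} = - \frac{4}{2} = \left(-4\right) \frac{1}{2} = -2$)
$10 + \left(H - -7\right) \left(-13\right) = 10 + \left(-2 - -7\right) \left(-13\right) = 10 + \left(-2 + 7\right) \left(-13\right) = 10 + 5 \left(-13\right) = 10 - 65 = -55$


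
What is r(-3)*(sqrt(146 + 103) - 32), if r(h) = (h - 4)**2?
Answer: -1568 + 49*sqrt(249) ≈ -794.79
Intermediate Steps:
r(h) = (-4 + h)**2
r(-3)*(sqrt(146 + 103) - 32) = (-4 - 3)**2*(sqrt(146 + 103) - 32) = (-7)**2*(sqrt(249) - 32) = 49*(-32 + sqrt(249)) = -1568 + 49*sqrt(249)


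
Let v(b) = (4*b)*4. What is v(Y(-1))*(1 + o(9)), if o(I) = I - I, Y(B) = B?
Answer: -16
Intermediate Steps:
o(I) = 0
v(b) = 16*b
v(Y(-1))*(1 + o(9)) = (16*(-1))*(1 + 0) = -16*1 = -16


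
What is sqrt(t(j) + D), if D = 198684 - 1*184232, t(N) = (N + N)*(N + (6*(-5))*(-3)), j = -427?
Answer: 5*sqrt(12090) ≈ 549.77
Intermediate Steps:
t(N) = 2*N*(90 + N) (t(N) = (2*N)*(N - 30*(-3)) = (2*N)*(N + 90) = (2*N)*(90 + N) = 2*N*(90 + N))
D = 14452 (D = 198684 - 184232 = 14452)
sqrt(t(j) + D) = sqrt(2*(-427)*(90 - 427) + 14452) = sqrt(2*(-427)*(-337) + 14452) = sqrt(287798 + 14452) = sqrt(302250) = 5*sqrt(12090)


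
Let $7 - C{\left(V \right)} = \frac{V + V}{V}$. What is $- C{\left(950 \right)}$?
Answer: $-5$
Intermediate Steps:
$C{\left(V \right)} = 5$ ($C{\left(V \right)} = 7 - \frac{V + V}{V} = 7 - \frac{2 V}{V} = 7 - 2 = 5$)
$- C{\left(950 \right)} = \left(-1\right) 5 = -5$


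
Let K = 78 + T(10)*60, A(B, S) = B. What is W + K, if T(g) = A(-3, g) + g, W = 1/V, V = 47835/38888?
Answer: 23860718/47835 ≈ 498.81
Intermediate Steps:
V = 47835/38888 (V = 47835*(1/38888) = 47835/38888 ≈ 1.2301)
W = 38888/47835 (W = 1/(47835/38888) = 38888/47835 ≈ 0.81296)
T(g) = -3 + g
K = 498 (K = 78 + (-3 + 10)*60 = 78 + 7*60 = 78 + 420 = 498)
W + K = 38888/47835 + 498 = 23860718/47835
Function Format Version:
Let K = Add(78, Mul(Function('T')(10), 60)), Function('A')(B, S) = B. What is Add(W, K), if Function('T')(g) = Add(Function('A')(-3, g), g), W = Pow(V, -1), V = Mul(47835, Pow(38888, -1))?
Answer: Rational(23860718, 47835) ≈ 498.81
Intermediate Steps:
V = Rational(47835, 38888) (V = Mul(47835, Rational(1, 38888)) = Rational(47835, 38888) ≈ 1.2301)
W = Rational(38888, 47835) (W = Pow(Rational(47835, 38888), -1) = Rational(38888, 47835) ≈ 0.81296)
Function('T')(g) = Add(-3, g)
K = 498 (K = Add(78, Mul(Add(-3, 10), 60)) = Add(78, Mul(7, 60)) = Add(78, 420) = 498)
Add(W, K) = Add(Rational(38888, 47835), 498) = Rational(23860718, 47835)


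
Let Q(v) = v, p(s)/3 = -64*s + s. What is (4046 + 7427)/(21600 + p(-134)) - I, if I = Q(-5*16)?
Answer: 342323/4266 ≈ 80.245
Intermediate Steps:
p(s) = -189*s (p(s) = 3*(-64*s + s) = 3*(-63*s) = -189*s)
I = -80 (I = -5*16 = -80)
(4046 + 7427)/(21600 + p(-134)) - I = (4046 + 7427)/(21600 - 189*(-134)) - 1*(-80) = 11473/(21600 + 25326) + 80 = 11473/46926 + 80 = 11473*(1/46926) + 80 = 1043/4266 + 80 = 342323/4266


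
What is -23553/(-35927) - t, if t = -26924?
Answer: 967322101/35927 ≈ 26925.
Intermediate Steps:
-23553/(-35927) - t = -23553/(-35927) - 1*(-26924) = -23553*(-1/35927) + 26924 = 23553/35927 + 26924 = 967322101/35927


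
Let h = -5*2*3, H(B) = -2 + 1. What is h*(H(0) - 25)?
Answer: 780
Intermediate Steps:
H(B) = -1
h = -30 (h = -10*3 = -30)
h*(H(0) - 25) = -30*(-1 - 25) = -30*(-26) = 780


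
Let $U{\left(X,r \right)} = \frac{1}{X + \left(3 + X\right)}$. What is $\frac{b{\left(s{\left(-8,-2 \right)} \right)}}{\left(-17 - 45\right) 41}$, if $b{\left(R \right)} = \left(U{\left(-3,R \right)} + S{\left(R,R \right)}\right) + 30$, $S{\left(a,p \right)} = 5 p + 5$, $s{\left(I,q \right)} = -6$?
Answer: $- \frac{7}{3813} \approx -0.0018358$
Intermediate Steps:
$S{\left(a,p \right)} = 5 + 5 p$
$U{\left(X,r \right)} = \frac{1}{3 + 2 X}$
$b{\left(R \right)} = \frac{104}{3} + 5 R$ ($b{\left(R \right)} = \left(\frac{1}{3 + 2 \left(-3\right)} + \left(5 + 5 R\right)\right) + 30 = \left(\frac{1}{3 - 6} + \left(5 + 5 R\right)\right) + 30 = \left(\frac{1}{-3} + \left(5 + 5 R\right)\right) + 30 = \left(- \frac{1}{3} + \left(5 + 5 R\right)\right) + 30 = \left(\frac{14}{3} + 5 R\right) + 30 = \frac{104}{3} + 5 R$)
$\frac{b{\left(s{\left(-8,-2 \right)} \right)}}{\left(-17 - 45\right) 41} = \frac{\frac{104}{3} + 5 \left(-6\right)}{\left(-17 - 45\right) 41} = \frac{\frac{104}{3} - 30}{\left(-62\right) 41} = \frac{14}{3 \left(-2542\right)} = \frac{14}{3} \left(- \frac{1}{2542}\right) = - \frac{7}{3813}$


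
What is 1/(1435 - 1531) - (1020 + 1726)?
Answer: -263617/96 ≈ -2746.0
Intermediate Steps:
1/(1435 - 1531) - (1020 + 1726) = 1/(-96) - 1*2746 = -1/96 - 2746 = -263617/96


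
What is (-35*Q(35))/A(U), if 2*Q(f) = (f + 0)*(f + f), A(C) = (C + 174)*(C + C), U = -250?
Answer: -343/304 ≈ -1.1283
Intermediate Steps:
A(C) = 2*C*(174 + C) (A(C) = (174 + C)*(2*C) = 2*C*(174 + C))
Q(f) = f² (Q(f) = ((f + 0)*(f + f))/2 = (f*(2*f))/2 = (2*f²)/2 = f²)
(-35*Q(35))/A(U) = (-35*35²)/((2*(-250)*(174 - 250))) = (-35*1225)/((2*(-250)*(-76))) = -42875/38000 = -42875*1/38000 = -343/304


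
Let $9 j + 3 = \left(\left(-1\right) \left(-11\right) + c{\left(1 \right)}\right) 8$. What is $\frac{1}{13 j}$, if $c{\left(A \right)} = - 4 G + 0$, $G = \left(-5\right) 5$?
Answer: $\frac{3}{3835} \approx 0.00078227$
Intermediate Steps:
$G = -25$
$c{\left(A \right)} = 100$ ($c{\left(A \right)} = \left(-4\right) \left(-25\right) + 0 = 100 + 0 = 100$)
$j = \frac{295}{3}$ ($j = - \frac{1}{3} + \frac{\left(\left(-1\right) \left(-11\right) + 100\right) 8}{9} = - \frac{1}{3} + \frac{\left(11 + 100\right) 8}{9} = - \frac{1}{3} + \frac{111 \cdot 8}{9} = - \frac{1}{3} + \frac{1}{9} \cdot 888 = - \frac{1}{3} + \frac{296}{3} = \frac{295}{3} \approx 98.333$)
$\frac{1}{13 j} = \frac{1}{13 \cdot \frac{295}{3}} = \frac{1}{\frac{3835}{3}} = \frac{3}{3835}$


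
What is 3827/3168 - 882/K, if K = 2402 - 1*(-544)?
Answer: 1413361/1555488 ≈ 0.90863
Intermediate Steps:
K = 2946 (K = 2402 + 544 = 2946)
3827/3168 - 882/K = 3827/3168 - 882/2946 = 3827*(1/3168) - 882*1/2946 = 3827/3168 - 147/491 = 1413361/1555488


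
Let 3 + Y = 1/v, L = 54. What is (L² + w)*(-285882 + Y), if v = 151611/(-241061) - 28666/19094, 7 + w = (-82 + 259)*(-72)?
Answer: 2756888113038011239/980511506 ≈ 2.8117e+9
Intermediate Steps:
w = -12751 (w = -7 + (-82 + 259)*(-72) = -7 + 177*(-72) = -7 - 12744 = -12751)
v = -4902557530/2301409367 (v = 151611*(-1/241061) - 28666*1/19094 = -151611/241061 - 14333/9547 = -4902557530/2301409367 ≈ -2.1302)
Y = -17009081957/4902557530 (Y = -3 + 1/(-4902557530/2301409367) = -3 - 2301409367/4902557530 = -17009081957/4902557530 ≈ -3.4694)
(L² + w)*(-285882 + Y) = (54² - 12751)*(-285882 - 17009081957/4902557530) = (2916 - 12751)*(-1401569960873417/4902557530) = -9835*(-1401569960873417/4902557530) = 2756888113038011239/980511506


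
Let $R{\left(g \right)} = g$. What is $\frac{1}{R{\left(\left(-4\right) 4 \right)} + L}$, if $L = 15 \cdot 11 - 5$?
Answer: $\frac{1}{144} \approx 0.0069444$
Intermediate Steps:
$L = 160$ ($L = 165 - 5 = 160$)
$\frac{1}{R{\left(\left(-4\right) 4 \right)} + L} = \frac{1}{\left(-4\right) 4 + 160} = \frac{1}{-16 + 160} = \frac{1}{144}$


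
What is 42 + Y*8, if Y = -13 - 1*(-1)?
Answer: -54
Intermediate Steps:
Y = -12 (Y = -13 + 1 = -12)
42 + Y*8 = 42 - 12*8 = 42 - 96 = -54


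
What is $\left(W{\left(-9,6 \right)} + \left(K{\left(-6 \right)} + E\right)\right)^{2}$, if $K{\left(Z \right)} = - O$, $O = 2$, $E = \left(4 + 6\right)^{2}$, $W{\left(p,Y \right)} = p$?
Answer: $7921$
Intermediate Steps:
$E = 100$ ($E = 10^{2} = 100$)
$K{\left(Z \right)} = -2$ ($K{\left(Z \right)} = \left(-1\right) 2 = -2$)
$\left(W{\left(-9,6 \right)} + \left(K{\left(-6 \right)} + E\right)\right)^{2} = \left(-9 + \left(-2 + 100\right)\right)^{2} = \left(-9 + 98\right)^{2} = 89^{2} = 7921$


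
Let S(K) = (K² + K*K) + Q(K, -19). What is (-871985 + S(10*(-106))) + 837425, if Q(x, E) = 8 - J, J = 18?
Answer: 2212630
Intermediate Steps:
Q(x, E) = -10 (Q(x, E) = 8 - 1*18 = 8 - 18 = -10)
S(K) = -10 + 2*K² (S(K) = (K² + K*K) - 10 = (K² + K²) - 10 = 2*K² - 10 = -10 + 2*K²)
(-871985 + S(10*(-106))) + 837425 = (-871985 + (-10 + 2*(10*(-106))²)) + 837425 = (-871985 + (-10 + 2*(-1060)²)) + 837425 = (-871985 + (-10 + 2*1123600)) + 837425 = (-871985 + (-10 + 2247200)) + 837425 = (-871985 + 2247190) + 837425 = 1375205 + 837425 = 2212630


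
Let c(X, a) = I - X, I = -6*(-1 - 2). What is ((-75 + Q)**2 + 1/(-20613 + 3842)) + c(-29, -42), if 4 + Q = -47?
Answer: 267044632/16771 ≈ 15923.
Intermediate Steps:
I = 18 (I = -6*(-3) = 18)
c(X, a) = 18 - X
Q = -51 (Q = -4 - 47 = -51)
((-75 + Q)**2 + 1/(-20613 + 3842)) + c(-29, -42) = ((-75 - 51)**2 + 1/(-20613 + 3842)) + (18 - 1*(-29)) = ((-126)**2 + 1/(-16771)) + (18 + 29) = (15876 - 1/16771) + 47 = 266256395/16771 + 47 = 267044632/16771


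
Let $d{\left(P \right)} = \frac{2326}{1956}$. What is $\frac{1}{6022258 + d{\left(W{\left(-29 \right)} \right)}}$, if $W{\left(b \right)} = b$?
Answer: $\frac{978}{5889769487} \approx 1.6605 \cdot 10^{-7}$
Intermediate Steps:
$d{\left(P \right)} = \frac{1163}{978}$ ($d{\left(P \right)} = 2326 \cdot \frac{1}{1956} = \frac{1163}{978}$)
$\frac{1}{6022258 + d{\left(W{\left(-29 \right)} \right)}} = \frac{1}{6022258 + \frac{1163}{978}} = \frac{1}{\frac{5889769487}{978}} = \frac{978}{5889769487}$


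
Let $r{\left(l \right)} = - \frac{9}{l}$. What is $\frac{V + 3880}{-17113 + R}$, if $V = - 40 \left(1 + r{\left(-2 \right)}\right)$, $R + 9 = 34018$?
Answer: $\frac{305}{1408} \approx 0.21662$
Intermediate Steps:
$R = 34009$ ($R = -9 + 34018 = 34009$)
$V = -220$ ($V = - 40 \left(1 - \frac{9}{-2}\right) = - 40 \left(1 - - \frac{9}{2}\right) = - 40 \left(1 + \frac{9}{2}\right) = \left(-40\right) \frac{11}{2} = -220$)
$\frac{V + 3880}{-17113 + R} = \frac{-220 + 3880}{-17113 + 34009} = \frac{3660}{16896} = 3660 \cdot \frac{1}{16896} = \frac{305}{1408}$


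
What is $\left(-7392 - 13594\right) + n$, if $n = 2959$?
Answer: $-18027$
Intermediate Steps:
$\left(-7392 - 13594\right) + n = \left(-7392 - 13594\right) + 2959 = -20986 + 2959 = -18027$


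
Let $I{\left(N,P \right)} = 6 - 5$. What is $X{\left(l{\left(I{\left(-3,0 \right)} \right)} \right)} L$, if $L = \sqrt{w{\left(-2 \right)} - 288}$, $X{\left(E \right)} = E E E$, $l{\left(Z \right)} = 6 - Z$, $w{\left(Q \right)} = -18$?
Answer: $375 i \sqrt{34} \approx 2186.6 i$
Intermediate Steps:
$I{\left(N,P \right)} = 1$ ($I{\left(N,P \right)} = 6 - 5 = 1$)
$X{\left(E \right)} = E^{3}$ ($X{\left(E \right)} = E^{2} E = E^{3}$)
$L = 3 i \sqrt{34}$ ($L = \sqrt{-18 - 288} = \sqrt{-306} = 3 i \sqrt{34} \approx 17.493 i$)
$X{\left(l{\left(I{\left(-3,0 \right)} \right)} \right)} L = \left(6 - 1\right)^{3} \cdot 3 i \sqrt{34} = 5^{3} \cdot 3 i \sqrt{34} = 125 \cdot 3 i \sqrt{34} = 375 i \sqrt{34}$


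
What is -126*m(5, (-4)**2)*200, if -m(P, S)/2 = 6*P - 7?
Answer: 1159200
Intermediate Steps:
m(P, S) = 14 - 12*P (m(P, S) = -2*(6*P - 7) = -2*(-7 + 6*P) = 14 - 12*P)
-126*m(5, (-4)**2)*200 = -126*(14 - 12*5)*200 = -126*(14 - 60)*200 = -126*(-46)*200 = 5796*200 = 1159200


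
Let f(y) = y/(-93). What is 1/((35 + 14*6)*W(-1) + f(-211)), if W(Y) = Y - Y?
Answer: 93/211 ≈ 0.44076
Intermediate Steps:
f(y) = -y/93 (f(y) = y*(-1/93) = -y/93)
W(Y) = 0
1/((35 + 14*6)*W(-1) + f(-211)) = 1/((35 + 14*6)*0 - 1/93*(-211)) = 1/((35 + 84)*0 + 211/93) = 1/(119*0 + 211/93) = 1/(0 + 211/93) = 1/(211/93) = 93/211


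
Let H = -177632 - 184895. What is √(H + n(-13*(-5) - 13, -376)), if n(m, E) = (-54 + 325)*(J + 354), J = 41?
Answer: I*√255482 ≈ 505.45*I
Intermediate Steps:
H = -362527
n(m, E) = 107045 (n(m, E) = (-54 + 325)*(41 + 354) = 271*395 = 107045)
√(H + n(-13*(-5) - 13, -376)) = √(-362527 + 107045) = √(-255482) = I*√255482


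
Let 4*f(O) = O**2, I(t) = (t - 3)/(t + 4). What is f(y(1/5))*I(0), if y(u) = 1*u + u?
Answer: -3/100 ≈ -0.030000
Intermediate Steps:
y(u) = 2*u (y(u) = u + u = 2*u)
I(t) = (-3 + t)/(4 + t)
f(O) = O**2/4
f(y(1/5))*I(0) = ((2/5)**2/4)*((-3 + 0)/(4 + 0)) = ((2*(1/5))**2/4)*(-3/4) = ((2/5)**2/4)*((1/4)*(-3)) = ((1/4)*(4/25))*(-3/4) = (1/25)*(-3/4) = -3/100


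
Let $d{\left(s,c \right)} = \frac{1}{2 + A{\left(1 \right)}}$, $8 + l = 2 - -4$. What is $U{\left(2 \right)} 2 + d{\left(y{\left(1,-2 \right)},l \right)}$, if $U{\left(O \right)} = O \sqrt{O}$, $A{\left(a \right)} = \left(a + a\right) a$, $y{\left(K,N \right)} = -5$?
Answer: $\frac{1}{4} + 4 \sqrt{2} \approx 5.9069$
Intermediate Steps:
$l = -2$ ($l = -8 + \left(2 - -4\right) = -8 + \left(2 + 4\right) = -8 + 6 = -2$)
$A{\left(a \right)} = 2 a^{2}$ ($A{\left(a \right)} = 2 a a = 2 a^{2}$)
$U{\left(O \right)} = O^{\frac{3}{2}}$
$d{\left(s,c \right)} = \frac{1}{4}$ ($d{\left(s,c \right)} = \frac{1}{2 + 2 \cdot 1^{2}} = \frac{1}{2 + 2 \cdot 1} = \frac{1}{2 + 2} = \frac{1}{4}$)
$U{\left(2 \right)} 2 + d{\left(y{\left(1,-2 \right)},l \right)} = 2^{\frac{3}{2}} \cdot 2 + \frac{1}{4} = 2 \sqrt{2} \cdot 2 + \frac{1}{4} = 4 \sqrt{2} + \frac{1}{4} = \frac{1}{4} + 4 \sqrt{2}$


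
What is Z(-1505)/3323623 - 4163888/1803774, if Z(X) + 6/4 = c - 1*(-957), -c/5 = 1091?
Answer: -13847310007337/5995064753202 ≈ -2.3098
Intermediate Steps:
c = -5455 (c = -5*1091 = -5455)
Z(X) = -8999/2 (Z(X) = -3/2 + (-5455 - 1*(-957)) = -3/2 + (-5455 + 957) = -3/2 - 4498 = -8999/2)
Z(-1505)/3323623 - 4163888/1803774 = -8999/2/3323623 - 4163888/1803774 = -8999/2*1/3323623 - 4163888*1/1803774 = -8999/6647246 - 2081944/901887 = -13847310007337/5995064753202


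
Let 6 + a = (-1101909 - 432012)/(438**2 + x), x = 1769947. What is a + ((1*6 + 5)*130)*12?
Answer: 33651028893/1961791 ≈ 17153.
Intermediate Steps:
a = -13304667/1961791 (a = -6 + (-1101909 - 432012)/(438**2 + 1769947) = -6 - 1533921/(191844 + 1769947) = -6 - 1533921/1961791 = -13304667/1961791 ≈ -6.7819)
a + ((1*6 + 5)*130)*12 = -13304667/1961791 + ((1*6 + 5)*130)*12 = -13304667/1961791 + ((6 + 5)*130)*12 = -13304667/1961791 + (11*130)*12 = -13304667/1961791 + 1430*12 = -13304667/1961791 + 17160 = 33651028893/1961791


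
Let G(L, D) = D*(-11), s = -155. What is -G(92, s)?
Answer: -1705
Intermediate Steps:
G(L, D) = -11*D
-G(92, s) = -(-11)*(-155) = -1*1705 = -1705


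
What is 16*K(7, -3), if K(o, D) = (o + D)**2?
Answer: 256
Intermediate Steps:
K(o, D) = (D + o)**2
16*K(7, -3) = 16*(-3 + 7)**2 = 16*4**2 = 16*16 = 256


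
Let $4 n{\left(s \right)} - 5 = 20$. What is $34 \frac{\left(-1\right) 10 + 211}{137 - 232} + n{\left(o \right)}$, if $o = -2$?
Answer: $- \frac{24961}{380} \approx -65.687$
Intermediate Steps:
$n{\left(s \right)} = \frac{25}{4}$ ($n{\left(s \right)} = \frac{5}{4} + \frac{1}{4} \cdot 20 = \frac{5}{4} + 5 = \frac{25}{4}$)
$34 \frac{\left(-1\right) 10 + 211}{137 - 232} + n{\left(o \right)} = 34 \frac{\left(-1\right) 10 + 211}{137 - 232} + \frac{25}{4} = 34 \frac{-10 + 211}{-95} + \frac{25}{4} = 34 \cdot 201 \left(- \frac{1}{95}\right) + \frac{25}{4} = 34 \left(- \frac{201}{95}\right) + \frac{25}{4} = - \frac{6834}{95} + \frac{25}{4} = - \frac{24961}{380}$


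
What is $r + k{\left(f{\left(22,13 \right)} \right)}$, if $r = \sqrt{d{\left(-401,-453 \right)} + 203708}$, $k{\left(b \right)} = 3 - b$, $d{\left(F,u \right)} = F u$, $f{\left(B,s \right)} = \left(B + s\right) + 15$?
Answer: $-47 + 31 \sqrt{401} \approx 573.77$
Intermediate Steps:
$f{\left(B,s \right)} = 15 + B + s$
$r = 31 \sqrt{401}$ ($r = \sqrt{\left(-401\right) \left(-453\right) + 203708} = \sqrt{181653 + 203708} = \sqrt{385361} = 31 \sqrt{401} \approx 620.77$)
$r + k{\left(f{\left(22,13 \right)} \right)} = 31 \sqrt{401} + \left(3 - \left(15 + 22 + 13\right)\right) = 31 \sqrt{401} + \left(3 - 50\right) = 31 \sqrt{401} - 47 = -47 + 31 \sqrt{401}$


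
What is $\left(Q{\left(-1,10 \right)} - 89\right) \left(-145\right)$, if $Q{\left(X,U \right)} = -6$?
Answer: $13775$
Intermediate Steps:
$\left(Q{\left(-1,10 \right)} - 89\right) \left(-145\right) = \left(-6 - 89\right) \left(-145\right) = \left(-95\right) \left(-145\right) = 13775$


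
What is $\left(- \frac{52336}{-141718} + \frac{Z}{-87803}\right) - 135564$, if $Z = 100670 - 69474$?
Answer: $- \frac{843429338669688}{6221632777} \approx -1.3556 \cdot 10^{5}$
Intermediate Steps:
$Z = 31196$ ($Z = 100670 - 69474 = 31196$)
$\left(- \frac{52336}{-141718} + \frac{Z}{-87803}\right) - 135564 = \left(- \frac{52336}{-141718} + \frac{31196}{-87803}\right) - 135564 = \left(\left(-52336\right) \left(- \frac{1}{141718}\right) + 31196 \left(- \frac{1}{87803}\right)\right) - 135564 = \left(\frac{26168}{70859} - \frac{31196}{87803}\right) - 135564 = \frac{87111540}{6221632777} - 135564 = - \frac{843429338669688}{6221632777}$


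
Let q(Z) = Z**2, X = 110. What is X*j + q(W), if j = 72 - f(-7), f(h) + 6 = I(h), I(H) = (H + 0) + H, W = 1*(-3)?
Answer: 10129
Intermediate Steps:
W = -3
I(H) = 2*H (I(H) = H + H = 2*H)
f(h) = -6 + 2*h
j = 92 (j = 72 - (-6 + 2*(-7)) = 72 - (-6 - 14) = 72 - 1*(-20) = 72 + 20 = 92)
X*j + q(W) = 110*92 + (-3)**2 = 10120 + 9 = 10129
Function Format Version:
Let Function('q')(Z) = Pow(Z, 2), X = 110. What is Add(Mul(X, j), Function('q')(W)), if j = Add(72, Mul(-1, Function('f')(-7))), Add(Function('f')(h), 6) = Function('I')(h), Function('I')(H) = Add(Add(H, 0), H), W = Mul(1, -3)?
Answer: 10129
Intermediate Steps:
W = -3
Function('I')(H) = Mul(2, H) (Function('I')(H) = Add(H, H) = Mul(2, H))
Function('f')(h) = Add(-6, Mul(2, h))
j = 92 (j = Add(72, Mul(-1, Add(-6, Mul(2, -7)))) = Add(72, Mul(-1, Add(-6, -14))) = Add(72, Mul(-1, -20)) = Add(72, 20) = 92)
Add(Mul(X, j), Function('q')(W)) = Add(Mul(110, 92), Pow(-3, 2)) = Add(10120, 9) = 10129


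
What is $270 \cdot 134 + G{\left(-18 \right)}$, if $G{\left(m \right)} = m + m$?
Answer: $36144$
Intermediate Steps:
$G{\left(m \right)} = 2 m$
$270 \cdot 134 + G{\left(-18 \right)} = 270 \cdot 134 + 2 \left(-18\right) = 36180 - 36 = 36144$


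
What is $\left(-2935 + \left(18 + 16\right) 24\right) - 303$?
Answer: $-2422$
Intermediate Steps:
$\left(-2935 + \left(18 + 16\right) 24\right) - 303 = \left(-2935 + 34 \cdot 24\right) - 303 = \left(-2935 + 816\right) - 303 = -2119 - 303 = -2422$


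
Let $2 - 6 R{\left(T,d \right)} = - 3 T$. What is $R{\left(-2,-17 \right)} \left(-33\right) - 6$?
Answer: $16$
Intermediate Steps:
$R{\left(T,d \right)} = \frac{1}{3} + \frac{T}{2}$ ($R{\left(T,d \right)} = \frac{1}{3} - \frac{\left(-3\right) T}{6} = \frac{1}{3} + \frac{T}{2}$)
$R{\left(-2,-17 \right)} \left(-33\right) - 6 = \left(\frac{1}{3} + \frac{1}{2} \left(-2\right)\right) \left(-33\right) - 6 = \left(\frac{1}{3} - 1\right) \left(-33\right) - 6 = \left(- \frac{2}{3}\right) \left(-33\right) - 6 = 22 - 6 = 16$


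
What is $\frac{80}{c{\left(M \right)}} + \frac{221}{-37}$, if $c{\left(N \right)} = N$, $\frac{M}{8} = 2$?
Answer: $- \frac{36}{37} \approx -0.97297$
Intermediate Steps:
$M = 16$ ($M = 8 \cdot 2 = 16$)
$\frac{80}{c{\left(M \right)}} + \frac{221}{-37} = \frac{80}{16} + \frac{221}{-37} = 80 \cdot \frac{1}{16} + 221 \left(- \frac{1}{37}\right) = 5 - \frac{221}{37} = - \frac{36}{37}$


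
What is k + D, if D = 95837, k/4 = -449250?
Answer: -1701163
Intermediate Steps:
k = -1797000 (k = 4*(-449250) = -1797000)
k + D = -1797000 + 95837 = -1701163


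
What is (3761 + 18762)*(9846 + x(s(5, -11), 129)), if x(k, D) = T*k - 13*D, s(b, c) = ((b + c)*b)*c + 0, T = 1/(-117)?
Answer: 7173147563/39 ≈ 1.8393e+8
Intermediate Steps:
T = -1/117 ≈ -0.0085470
s(b, c) = b*c*(b + c) (s(b, c) = (b*(b + c))*c + 0 = b*c*(b + c) + 0 = b*c*(b + c))
x(k, D) = -13*D - k/117 (x(k, D) = -k/117 - 13*D = -13*D - k/117)
(3761 + 18762)*(9846 + x(s(5, -11), 129)) = (3761 + 18762)*(9846 + (-13*129 - 5*(-11)*(5 - 11)/117)) = 22523*(9846 + (-1677 - 5*(-11)*(-6)/117)) = 22523*(9846 + (-1677 - 1/117*330)) = 22523*(9846 + (-1677 - 110/39)) = 22523*(9846 - 65513/39) = 22523*(318481/39) = 7173147563/39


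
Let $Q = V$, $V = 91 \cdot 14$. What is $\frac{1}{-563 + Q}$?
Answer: $\frac{1}{711} \approx 0.0014065$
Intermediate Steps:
$V = 1274$
$Q = 1274$
$\frac{1}{-563 + Q} = \frac{1}{-563 + 1274} = \frac{1}{711}$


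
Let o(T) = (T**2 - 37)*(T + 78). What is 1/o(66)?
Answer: 1/621936 ≈ 1.6079e-6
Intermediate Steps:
o(T) = (-37 + T**2)*(78 + T)
1/o(66) = 1/(-2886 + 66**3 - 37*66 + 78*66**2) = 1/(-2886 + 287496 - 2442 + 78*4356) = 1/(-2886 + 287496 - 2442 + 339768) = 1/621936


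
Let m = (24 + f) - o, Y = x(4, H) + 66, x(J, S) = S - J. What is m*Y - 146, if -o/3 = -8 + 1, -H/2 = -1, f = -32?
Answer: -2002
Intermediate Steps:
H = 2 (H = -2*(-1) = 2)
o = 21 (o = -3*(-8 + 1) = -3*(-7) = 21)
Y = 64 (Y = (2 - 1*4) + 66 = (2 - 4) + 66 = -2 + 66 = 64)
m = -29 (m = (24 - 32) - 1*21 = -8 - 21 = -29)
m*Y - 146 = -29*64 - 146 = -1856 - 146 = -2002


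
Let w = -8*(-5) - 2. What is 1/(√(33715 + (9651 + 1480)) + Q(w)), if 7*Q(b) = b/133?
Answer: -49/53837621 + 2401*√44846/107675242 ≈ 0.0047212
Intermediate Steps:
w = 38 (w = 40 - 2 = 38)
Q(b) = b/931 (Q(b) = (b/133)/7 = b/931)
1/(√(33715 + (9651 + 1480)) + Q(w)) = 1/(√(33715 + (9651 + 1480)) + (1/931)*38) = 1/(√(33715 + 11131) + 2/49) = 1/(√44846 + 2/49) = 1/(2/49 + √44846)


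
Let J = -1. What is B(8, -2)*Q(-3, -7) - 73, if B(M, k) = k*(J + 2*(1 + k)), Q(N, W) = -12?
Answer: -145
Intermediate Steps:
B(M, k) = k*(1 + 2*k) (B(M, k) = k*(-1 + 2*(1 + k)) = k*(-1 + (2 + 2*k)) = k*(1 + 2*k))
B(8, -2)*Q(-3, -7) - 73 = -2*(1 + 2*(-2))*(-12) - 73 = -2*(1 - 4)*(-12) - 73 = -2*(-3)*(-12) - 73 = 6*(-12) - 73 = -72 - 73 = -145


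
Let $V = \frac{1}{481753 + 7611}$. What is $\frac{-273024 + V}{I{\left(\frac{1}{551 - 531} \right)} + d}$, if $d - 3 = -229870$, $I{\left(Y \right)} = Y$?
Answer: $\frac{668040583675}{562443050599} \approx 1.1877$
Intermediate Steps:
$d = -229867$ ($d = 3 - 229870 = -229867$)
$V = \frac{1}{489364} \approx 2.0435 \cdot 10^{-6}$
$\frac{-273024 + V}{I{\left(\frac{1}{551 - 531} \right)} + d} = \frac{-273024 + \frac{1}{489364}}{\frac{1}{551 - 531} - 229867} = - \frac{133608116735}{489364 \left(\frac{1}{20} - 229867\right)} = - \frac{133608116735}{489364 \left(- \frac{4597339}{20}\right)} = \left(- \frac{133608116735}{489364}\right) \left(- \frac{20}{4597339}\right) = \frac{668040583675}{562443050599}$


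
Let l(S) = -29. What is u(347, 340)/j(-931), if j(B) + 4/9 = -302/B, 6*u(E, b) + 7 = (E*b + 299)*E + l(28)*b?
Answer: -57302509089/1006 ≈ -5.6961e+7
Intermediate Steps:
u(E, b) = -7/6 - 29*b/6 + E*(299 + E*b)/6 (u(E, b) = -7/6 + ((E*b + 299)*E - 29*b)/6 = -7/6 + ((299 + E*b)*E - 29*b)/6 = -7/6 + (E*(299 + E*b) - 29*b)/6 = -7/6 + (-29*b + E*(299 + E*b))/6 = -7/6 + (-29*b/6 + E*(299 + E*b)/6) = -7/6 - 29*b/6 + E*(299 + E*b)/6)
j(B) = -4/9 - 302/B
u(347, 340)/j(-931) = (-7/6 - 29/6*340 + (299/6)*347 + (1/6)*340*347**2)/(-4/9 - 302/(-931)) = (-7/6 - 4930/3 + 103753/6 + (1/6)*340*120409)/(-4/9 - 302*(-1/931)) = (-7/6 - 4930/3 + 103753/6 + 20469530/3)/(-4/9 + 302/931) = 20516473/(3*(-1006/8379)) = (20516473/3)*(-8379/1006) = -57302509089/1006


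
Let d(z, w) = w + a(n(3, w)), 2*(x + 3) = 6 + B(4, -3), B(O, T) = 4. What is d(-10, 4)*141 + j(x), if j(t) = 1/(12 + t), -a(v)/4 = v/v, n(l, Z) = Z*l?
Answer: 1/14 ≈ 0.071429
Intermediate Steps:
a(v) = -4 (a(v) = -4*v/v = -4*1 = -4)
x = 2 (x = -3 + (6 + 4)/2 = -3 + (1/2)*10 = -3 + 5 = 2)
d(z, w) = -4 + w (d(z, w) = w - 4 = -4 + w)
d(-10, 4)*141 + j(x) = (-4 + 4)*141 + 1/(12 + 2) = 0*141 + 1/14 = 0 + 1/14 = 1/14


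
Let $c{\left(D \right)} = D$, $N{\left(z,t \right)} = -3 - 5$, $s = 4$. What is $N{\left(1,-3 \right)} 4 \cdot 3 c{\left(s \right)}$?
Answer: $-384$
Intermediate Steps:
$N{\left(z,t \right)} = -8$
$N{\left(1,-3 \right)} 4 \cdot 3 c{\left(s \right)} = - 8 \cdot 4 \cdot 3 \cdot 4 = \left(-8\right) 12 \cdot 4 = \left(-96\right) 4 = -384$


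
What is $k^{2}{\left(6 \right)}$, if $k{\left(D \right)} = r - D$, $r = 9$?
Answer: $9$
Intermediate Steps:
$k{\left(D \right)} = 9 - D$
$k^{2}{\left(6 \right)} = \left(9 - 6\right)^{2} = 3^{2} = 9$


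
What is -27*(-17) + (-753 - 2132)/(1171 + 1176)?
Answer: 1074388/2347 ≈ 457.77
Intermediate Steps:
-27*(-17) + (-753 - 2132)/(1171 + 1176) = 459 - 2885/2347 = 1074388/2347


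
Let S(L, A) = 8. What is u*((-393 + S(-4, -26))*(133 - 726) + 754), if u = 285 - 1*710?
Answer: -97350075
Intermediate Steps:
u = -425 (u = 285 - 710 = -425)
u*((-393 + S(-4, -26))*(133 - 726) + 754) = -425*((-393 + 8)*(133 - 726) + 754) = -425*(-385*(-593) + 754) = -425*(228305 + 754) = -425*229059 = -97350075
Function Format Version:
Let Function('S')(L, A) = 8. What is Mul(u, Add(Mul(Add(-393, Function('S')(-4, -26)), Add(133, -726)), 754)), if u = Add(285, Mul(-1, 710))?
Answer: -97350075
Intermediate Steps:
u = -425 (u = Add(285, -710) = -425)
Mul(u, Add(Mul(Add(-393, Function('S')(-4, -26)), Add(133, -726)), 754)) = Mul(-425, Add(Mul(Add(-393, 8), Add(133, -726)), 754)) = Mul(-425, Add(Mul(-385, -593), 754)) = Mul(-425, Add(228305, 754)) = Mul(-425, 229059) = -97350075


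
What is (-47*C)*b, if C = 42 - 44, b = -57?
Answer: -5358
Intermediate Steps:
C = -2
(-47*C)*b = -47*(-2)*(-57) = 94*(-57) = -5358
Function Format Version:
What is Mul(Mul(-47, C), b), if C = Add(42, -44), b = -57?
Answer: -5358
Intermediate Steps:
C = -2
Mul(Mul(-47, C), b) = Mul(Mul(-47, -2), -57) = Mul(94, -57) = -5358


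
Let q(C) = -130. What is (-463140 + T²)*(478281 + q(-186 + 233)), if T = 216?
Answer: -199142241084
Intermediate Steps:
(-463140 + T²)*(478281 + q(-186 + 233)) = (-463140 + 216²)*(478281 - 130) = (-463140 + 46656)*478151 = -416484*478151 = -199142241084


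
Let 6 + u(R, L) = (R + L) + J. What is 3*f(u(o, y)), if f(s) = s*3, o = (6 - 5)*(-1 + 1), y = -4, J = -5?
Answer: -135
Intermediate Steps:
o = 0 (o = 1*0 = 0)
u(R, L) = -11 + L + R (u(R, L) = -6 + ((R + L) - 5) = -6 + ((L + R) - 5) = -6 + (-5 + L + R) = -11 + L + R)
f(s) = 3*s
3*f(u(o, y)) = 3*(3*(-11 - 4 + 0)) = 3*(3*(-15)) = 3*(-45) = -135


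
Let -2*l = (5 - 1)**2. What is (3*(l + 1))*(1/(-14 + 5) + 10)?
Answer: -623/3 ≈ -207.67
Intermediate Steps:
l = -8 (l = -(5 - 1)**2/2 = -1/2*4**2 = -1/2*16 = -8)
(3*(l + 1))*(1/(-14 + 5) + 10) = (3*(-8 + 1))*(1/(-14 + 5) + 10) = (3*(-7))*(1/(-9) + 10) = -21*(-1/9 + 10) = -21*89/9 = -623/3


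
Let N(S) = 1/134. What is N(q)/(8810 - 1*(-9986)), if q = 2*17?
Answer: 1/2518664 ≈ 3.9704e-7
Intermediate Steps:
q = 34
N(S) = 1/134
N(q)/(8810 - 1*(-9986)) = 1/(134*(8810 - 1*(-9986))) = 1/(134*(8810 + 9986)) = (1/134)/18796 = (1/134)*(1/18796) = 1/2518664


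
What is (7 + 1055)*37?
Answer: 39294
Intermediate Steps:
(7 + 1055)*37 = 1062*37 = 39294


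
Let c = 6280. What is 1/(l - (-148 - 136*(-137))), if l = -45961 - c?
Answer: -1/70725 ≈ -1.4139e-5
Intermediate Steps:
l = -52241 (l = -45961 - 1*6280 = -45961 - 6280 = -52241)
1/(l - (-148 - 136*(-137))) = 1/(-52241 - (-148 - 136*(-137))) = 1/(-52241 - (-148 + 18632)) = 1/(-52241 - 1*18484) = 1/(-52241 - 18484) = 1/(-70725) = -1/70725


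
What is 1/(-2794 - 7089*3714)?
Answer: -1/36705462 ≈ -2.7244e-8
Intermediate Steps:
1/(-2794 - 7089*3714) = (1/3714)/(-9883) = -1/9883*1/3714 = -1/36705462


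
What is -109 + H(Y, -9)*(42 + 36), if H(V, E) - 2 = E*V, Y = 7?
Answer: -4867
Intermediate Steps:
H(V, E) = 2 + E*V
-109 + H(Y, -9)*(42 + 36) = -109 + (2 - 9*7)*(42 + 36) = -109 + (2 - 63)*78 = -109 - 61*78 = -109 - 4758 = -4867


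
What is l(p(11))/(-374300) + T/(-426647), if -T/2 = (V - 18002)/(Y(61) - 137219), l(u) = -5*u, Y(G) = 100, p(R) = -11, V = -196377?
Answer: -611418686043/4379415552075980 ≈ -0.00013961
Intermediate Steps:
T = -428758/137119 (T = -2*(-196377 - 18002)/(100 - 137219) = -(-428758)/(-137119) = -(-428758)*(-1)/137119 = -2*214379/137119 = -428758/137119 ≈ -3.1269)
l(p(11))/(-374300) + T/(-426647) = -5*(-11)/(-374300) - 428758/137119/(-426647) = 55*(-1/374300) - 428758/137119*(-1/426647) = -11/74860 + 428758/58501409993 = -611418686043/4379415552075980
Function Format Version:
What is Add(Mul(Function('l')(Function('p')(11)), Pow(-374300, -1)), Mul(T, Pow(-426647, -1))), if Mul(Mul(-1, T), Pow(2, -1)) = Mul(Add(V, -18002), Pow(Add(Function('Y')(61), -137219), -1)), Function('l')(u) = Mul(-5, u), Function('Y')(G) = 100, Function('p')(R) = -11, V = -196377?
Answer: Rational(-611418686043, 4379415552075980) ≈ -0.00013961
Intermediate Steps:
T = Rational(-428758, 137119) (T = Mul(-2, Mul(Add(-196377, -18002), Pow(Add(100, -137219), -1))) = Mul(-2, Mul(-214379, Pow(-137119, -1))) = Mul(-2, Mul(-214379, Rational(-1, 137119))) = Mul(-2, Rational(214379, 137119)) = Rational(-428758, 137119) ≈ -3.1269)
Add(Mul(Function('l')(Function('p')(11)), Pow(-374300, -1)), Mul(T, Pow(-426647, -1))) = Add(Mul(Mul(-5, -11), Pow(-374300, -1)), Mul(Rational(-428758, 137119), Pow(-426647, -1))) = Add(Mul(55, Rational(-1, 374300)), Mul(Rational(-428758, 137119), Rational(-1, 426647))) = Add(Rational(-11, 74860), Rational(428758, 58501409993)) = Rational(-611418686043, 4379415552075980)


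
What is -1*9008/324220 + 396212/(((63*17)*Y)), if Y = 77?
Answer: 31929247976/6684362685 ≈ 4.7767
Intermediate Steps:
-1*9008/324220 + 396212/(((63*17)*Y)) = -1*9008/324220 + 396212/(((63*17)*77)) = -9008*1/324220 + 396212/((1071*77)) = -2252/81055 + 396212/82467 = 31929247976/6684362685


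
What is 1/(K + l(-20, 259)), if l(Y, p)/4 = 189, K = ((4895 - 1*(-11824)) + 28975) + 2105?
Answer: 1/48555 ≈ 2.0595e-5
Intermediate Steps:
K = 47799 (K = ((4895 + 11824) + 28975) + 2105 = (16719 + 28975) + 2105 = 45694 + 2105 = 47799)
l(Y, p) = 756 (l(Y, p) = 4*189 = 756)
1/(K + l(-20, 259)) = 1/(47799 + 756) = 1/48555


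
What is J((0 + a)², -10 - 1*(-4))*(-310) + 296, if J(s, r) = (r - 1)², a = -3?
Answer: -14894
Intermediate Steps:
J(s, r) = (-1 + r)²
J((0 + a)², -10 - 1*(-4))*(-310) + 296 = (-1 + (-10 - 1*(-4)))²*(-310) + 296 = (-1 + (-10 + 4))²*(-310) + 296 = (-1 - 6)²*(-310) + 296 = (-7)²*(-310) + 296 = 49*(-310) + 296 = -15190 + 296 = -14894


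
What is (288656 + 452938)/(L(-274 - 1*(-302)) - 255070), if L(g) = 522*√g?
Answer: -47289595395/16263268837 - 193556034*√7/16263268837 ≈ -2.9392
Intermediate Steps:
(288656 + 452938)/(L(-274 - 1*(-302)) - 255070) = (288656 + 452938)/(522*√(-274 - 1*(-302)) - 255070) = 741594/(522*√(-274 + 302) - 255070) = 741594/(522*√28 - 255070) = 741594/(522*(2*√7) - 255070) = 741594/(1044*√7 - 255070) = 741594/(-255070 + 1044*√7)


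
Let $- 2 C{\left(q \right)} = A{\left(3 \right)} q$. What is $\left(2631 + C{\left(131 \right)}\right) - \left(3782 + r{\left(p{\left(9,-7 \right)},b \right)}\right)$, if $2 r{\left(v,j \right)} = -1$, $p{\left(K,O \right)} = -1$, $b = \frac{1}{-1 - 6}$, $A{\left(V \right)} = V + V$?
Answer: $- \frac{3087}{2} \approx -1543.5$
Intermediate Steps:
$A{\left(V \right)} = 2 V$
$C{\left(q \right)} = - 3 q$ ($C{\left(q \right)} = - \frac{2 \cdot 3 q}{2} = - \frac{6 q}{2} = - 3 q$)
$b = - \frac{1}{7}$ ($b = \frac{1}{-1 - 6} = \frac{1}{-7} = - \frac{1}{7} \approx -0.14286$)
$r{\left(v,j \right)} = - \frac{1}{2}$ ($r{\left(v,j \right)} = \frac{1}{2} \left(-1\right) = - \frac{1}{2}$)
$\left(2631 + C{\left(131 \right)}\right) - \left(3782 + r{\left(p{\left(9,-7 \right)},b \right)}\right) = \left(2631 - 393\right) - \frac{7563}{2} = \left(2631 - 393\right) + \left(-3782 + \frac{1}{2}\right) = 2238 - \frac{7563}{2} = - \frac{3087}{2}$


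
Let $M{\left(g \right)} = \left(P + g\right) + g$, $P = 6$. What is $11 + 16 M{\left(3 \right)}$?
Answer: $203$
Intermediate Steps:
$M{\left(g \right)} = 6 + 2 g$ ($M{\left(g \right)} = \left(6 + g\right) + g = 6 + 2 g$)
$11 + 16 M{\left(3 \right)} = 11 + 16 \left(6 + 2 \cdot 3\right) = 11 + 16 \left(6 + 6\right) = 11 + 16 \cdot 12 = 11 + 192 = 203$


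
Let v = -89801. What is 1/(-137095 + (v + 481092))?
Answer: 1/254196 ≈ 3.9340e-6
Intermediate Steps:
1/(-137095 + (v + 481092)) = 1/(-137095 + (-89801 + 481092)) = 1/(-137095 + 391291) = 1/254196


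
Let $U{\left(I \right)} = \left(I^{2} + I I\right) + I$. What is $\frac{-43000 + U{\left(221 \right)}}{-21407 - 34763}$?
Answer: $- \frac{54903}{56170} \approx -0.97744$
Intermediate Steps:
$U{\left(I \right)} = I + 2 I^{2}$ ($U{\left(I \right)} = \left(I^{2} + I^{2}\right) + I = 2 I^{2} + I = I + 2 I^{2}$)
$\frac{-43000 + U{\left(221 \right)}}{-21407 - 34763} = \frac{-43000 + 221 \left(1 + 2 \cdot 221\right)}{-21407 - 34763} = \frac{-43000 + 221 \left(1 + 442\right)}{-56170} = \left(-43000 + 221 \cdot 443\right) \left(- \frac{1}{56170}\right) = \left(-43000 + 97903\right) \left(- \frac{1}{56170}\right) = 54903 \left(- \frac{1}{56170}\right) = - \frac{54903}{56170}$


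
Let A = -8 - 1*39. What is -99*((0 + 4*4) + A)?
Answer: 3069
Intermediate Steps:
A = -47 (A = -8 - 39 = -47)
-99*((0 + 4*4) + A) = -99*((0 + 4*4) - 47) = -99*((0 + 16) - 47) = -99*(16 - 47) = -99*(-31) = 3069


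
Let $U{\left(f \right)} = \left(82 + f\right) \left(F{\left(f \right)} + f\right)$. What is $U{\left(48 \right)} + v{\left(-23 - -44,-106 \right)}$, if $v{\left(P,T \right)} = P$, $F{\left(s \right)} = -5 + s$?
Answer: $11851$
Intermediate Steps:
$U{\left(f \right)} = \left(-5 + 2 f\right) \left(82 + f\right)$ ($U{\left(f \right)} = \left(82 + f\right) \left(\left(-5 + f\right) + f\right) = \left(82 + f\right) \left(-5 + 2 f\right) = \left(-5 + 2 f\right) \left(82 + f\right)$)
$U{\left(48 \right)} + v{\left(-23 - -44,-106 \right)} = \left(-410 + 2 \cdot 48^{2} + 159 \cdot 48\right) - -21 = \left(-410 + 2 \cdot 2304 + 7632\right) + \left(-23 + 44\right) = \left(-410 + 4608 + 7632\right) + 21 = 11830 + 21 = 11851$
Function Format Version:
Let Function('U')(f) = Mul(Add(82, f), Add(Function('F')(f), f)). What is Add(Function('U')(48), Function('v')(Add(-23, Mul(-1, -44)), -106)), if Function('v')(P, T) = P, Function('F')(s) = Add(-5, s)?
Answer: 11851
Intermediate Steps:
Function('U')(f) = Mul(Add(-5, Mul(2, f)), Add(82, f)) (Function('U')(f) = Mul(Add(82, f), Add(Add(-5, f), f)) = Mul(Add(82, f), Add(-5, Mul(2, f))) = Mul(Add(-5, Mul(2, f)), Add(82, f)))
Add(Function('U')(48), Function('v')(Add(-23, Mul(-1, -44)), -106)) = Add(Add(-410, Mul(2, Pow(48, 2)), Mul(159, 48)), Add(-23, Mul(-1, -44))) = Add(Add(-410, Mul(2, 2304), 7632), Add(-23, 44)) = Add(Add(-410, 4608, 7632), 21) = Add(11830, 21) = 11851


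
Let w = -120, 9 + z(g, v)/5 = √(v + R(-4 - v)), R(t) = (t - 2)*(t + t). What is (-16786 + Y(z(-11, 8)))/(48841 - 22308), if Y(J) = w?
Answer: -16906/26533 ≈ -0.63717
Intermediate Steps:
R(t) = 2*t*(-2 + t) (R(t) = (-2 + t)*(2*t) = 2*t*(-2 + t))
z(g, v) = -45 + 5*√(v + 2*(-6 - v)*(-4 - v)) (z(g, v) = -45 + 5*√(v + 2*(-4 - v)*(-2 + (-4 - v))) = -45 + 5*√(v + 2*(-4 - v)*(-6 - v)) = -45 + 5*√(v + 2*(-6 - v)*(-4 - v)))
Y(J) = -120
(-16786 + Y(z(-11, 8)))/(48841 - 22308) = (-16786 - 120)/(48841 - 22308) = -16906/26533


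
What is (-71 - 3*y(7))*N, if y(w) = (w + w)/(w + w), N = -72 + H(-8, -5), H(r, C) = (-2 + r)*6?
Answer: 9768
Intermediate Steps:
H(r, C) = -12 + 6*r
N = -132 (N = -72 + (-12 + 6*(-8)) = -72 + (-12 - 48) = -72 - 60 = -132)
y(w) = 1 (y(w) = (2*w)/((2*w)) = (2*w)*(1/(2*w)) = 1)
(-71 - 3*y(7))*N = (-71 - 3*1)*(-132) = (-71 - 3)*(-132) = -74*(-132) = 9768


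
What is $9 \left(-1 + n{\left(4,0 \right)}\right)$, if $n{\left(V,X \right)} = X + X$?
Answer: $-9$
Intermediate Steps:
$n{\left(V,X \right)} = 2 X$
$9 \left(-1 + n{\left(4,0 \right)}\right) = 9 \left(-1 + 2 \cdot 0\right) = 9 \left(-1 + 0\right) = 9 \left(-1\right) = -9$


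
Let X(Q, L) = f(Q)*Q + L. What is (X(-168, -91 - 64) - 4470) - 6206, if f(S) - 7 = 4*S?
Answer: 100889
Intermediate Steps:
f(S) = 7 + 4*S
X(Q, L) = L + Q*(7 + 4*Q) (X(Q, L) = (7 + 4*Q)*Q + L = Q*(7 + 4*Q) + L = L + Q*(7 + 4*Q))
(X(-168, -91 - 64) - 4470) - 6206 = (((-91 - 64) - 168*(7 + 4*(-168))) - 4470) - 6206 = ((-155 - 168*(7 - 672)) - 4470) - 6206 = ((-155 - 168*(-665)) - 4470) - 6206 = ((-155 + 111720) - 4470) - 6206 = (111565 - 4470) - 6206 = 107095 - 6206 = 100889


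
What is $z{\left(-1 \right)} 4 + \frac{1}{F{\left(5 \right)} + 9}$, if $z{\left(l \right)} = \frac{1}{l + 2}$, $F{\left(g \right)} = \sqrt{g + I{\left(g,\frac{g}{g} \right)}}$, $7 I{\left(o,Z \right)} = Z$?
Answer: $\frac{243}{59} - \frac{2 \sqrt{7}}{177} \approx 4.0887$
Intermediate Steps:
$I{\left(o,Z \right)} = \frac{Z}{7}$
$F{\left(g \right)} = \sqrt{\frac{1}{7} + g}$ ($F{\left(g \right)} = \sqrt{g + \frac{g \frac{1}{g}}{7}} = \sqrt{g + \frac{1}{7} \cdot 1} = \sqrt{g + \frac{1}{7}} = \sqrt{\frac{1}{7} + g}$)
$z{\left(l \right)} = \frac{1}{2 + l}$
$z{\left(-1 \right)} 4 + \frac{1}{F{\left(5 \right)} + 9} = \frac{1}{2 - 1} \cdot 4 + \frac{1}{\frac{\sqrt{7 + 49 \cdot 5}}{7} + 9} = 1^{-1} \cdot 4 + \frac{1}{\frac{\sqrt{7 + 245}}{7} + 9} = 1 \cdot 4 + \frac{1}{\frac{\sqrt{252}}{7} + 9} = 4 + \frac{1}{\frac{6 \sqrt{7}}{7} + 9} = 4 + \frac{1}{9 + \frac{6 \sqrt{7}}{7}}$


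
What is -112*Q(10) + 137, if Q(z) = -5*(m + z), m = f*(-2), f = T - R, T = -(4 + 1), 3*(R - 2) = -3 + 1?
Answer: 38491/3 ≈ 12830.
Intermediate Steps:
R = 4/3 (R = 2 + (-3 + 1)/3 = 2 + (⅓)*(-2) = 2 - ⅔ = 4/3 ≈ 1.3333)
T = -5 (T = -1*5 = -5)
f = -19/3 (f = -5 - 1*4/3 = -5 - 4/3 = -19/3 ≈ -6.3333)
m = 38/3 (m = -19/3*(-2) = 38/3 ≈ 12.667)
Q(z) = -190/3 - 5*z (Q(z) = -5*(38/3 + z) = -190/3 - 5*z)
-112*Q(10) + 137 = -112*(-190/3 - 5*10) + 137 = -112*(-190/3 - 50) + 137 = -112*(-340/3) + 137 = 38080/3 + 137 = 38491/3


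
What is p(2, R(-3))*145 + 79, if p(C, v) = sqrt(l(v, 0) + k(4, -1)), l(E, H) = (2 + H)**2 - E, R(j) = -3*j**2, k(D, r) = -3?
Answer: 79 + 290*sqrt(7) ≈ 846.27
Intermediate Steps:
p(C, v) = sqrt(1 - v) (p(C, v) = sqrt(((2 + 0)**2 - v) - 3) = sqrt((2**2 - v) - 3) = sqrt((4 - v) - 3) = sqrt(1 - v))
p(2, R(-3))*145 + 79 = sqrt(1 - (-3)*(-3)**2)*145 + 79 = sqrt(1 - (-3)*9)*145 + 79 = sqrt(1 - 1*(-27))*145 + 79 = sqrt(1 + 27)*145 + 79 = sqrt(28)*145 + 79 = (2*sqrt(7))*145 + 79 = 290*sqrt(7) + 79 = 79 + 290*sqrt(7)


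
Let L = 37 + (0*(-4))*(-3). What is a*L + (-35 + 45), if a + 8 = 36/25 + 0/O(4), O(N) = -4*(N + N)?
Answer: -5818/25 ≈ -232.72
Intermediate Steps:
O(N) = -8*N
a = -164/25 (a = -8 + (36/25 + 0/((-8*4))) = -8 + (36*(1/25) + 0/(-32)) = -8 + (36/25 + 0*(-1/32)) = -8 + (36/25 + 0) = -8 + 36/25 = -164/25 ≈ -6.5600)
L = 37 (L = 37 + 0*(-3) = 37 + 0 = 37)
a*L + (-35 + 45) = -164/25*37 + (-35 + 45) = -6068/25 + 10 = -5818/25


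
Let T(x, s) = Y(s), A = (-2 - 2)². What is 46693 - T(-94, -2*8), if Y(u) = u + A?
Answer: 46693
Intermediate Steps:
A = 16 (A = (-4)² = 16)
Y(u) = 16 + u (Y(u) = u + 16 = 16 + u)
T(x, s) = 16 + s
46693 - T(-94, -2*8) = 46693 - (16 - 2*8) = 46693 - (16 - 16) = 46693 - 1*0 = 46693 + 0 = 46693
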